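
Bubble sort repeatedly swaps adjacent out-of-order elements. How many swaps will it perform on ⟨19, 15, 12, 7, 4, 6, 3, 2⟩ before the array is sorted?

There are 27 adjacent swaps.

Minimum adjacent swaps = number of inversions (each swap of adjacent out-of-order elements removes one inversion and no swap can remove more).
Count inversions — for each element, later elements that are smaller:
19: 15, 12, 7, 4, 6, 3, 2 → 7
15: 12, 7, 4, 6, 3, 2 → 6
12: 7, 4, 6, 3, 2 → 5
7: 4, 6, 3, 2 → 4
4: 3, 2 → 2
6: 3, 2 → 2
3: 2 → 1
2: none → 0
Total inversions: 7 + 6 + 5 + 4 + 2 + 2 + 1 + 0 = 27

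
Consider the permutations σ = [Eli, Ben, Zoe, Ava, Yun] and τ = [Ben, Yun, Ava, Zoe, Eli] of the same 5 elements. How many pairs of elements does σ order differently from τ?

7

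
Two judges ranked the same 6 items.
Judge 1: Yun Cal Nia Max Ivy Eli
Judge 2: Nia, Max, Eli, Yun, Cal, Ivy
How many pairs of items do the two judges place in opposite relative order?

7

Assign each item its position (1..6) in the first ordering, then rewrite the second ordering as that position sequence:
positions: Yun→1, Cal→2, Nia→3, Max→4, Ivy→5, Eli→6
second ordering as positions: [3, 4, 6, 1, 2, 5]
Discordant pairs = inversions in this position sequence.
3: 1, 2 → 2
4: 1, 2 → 2
6: 1, 2, 5 → 3
1: 0
2: 0
5: 0
Total: 2 + 2 + 3 + 0 + 0 + 0 = 7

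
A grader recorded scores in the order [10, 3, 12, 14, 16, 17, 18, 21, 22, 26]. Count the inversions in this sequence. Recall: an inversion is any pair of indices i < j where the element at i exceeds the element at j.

1

Sweep left to right; for each value list the smaller values that follow it:
10 → 3 → 1
3 → none → 0
12 → none → 0
14 → none → 0
16 → none → 0
17 → none → 0
18 → none → 0
21 → none → 0
22 → none → 0
26 → none → 0
Sum: 1 + 0 + 0 + 0 + 0 + 0 + 0 + 0 + 0 + 0 = 1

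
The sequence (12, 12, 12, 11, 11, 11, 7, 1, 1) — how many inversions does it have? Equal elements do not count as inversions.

29 out-of-order pairs

For each element, count later entries that are smaller:
12 → 11, 11, 11, 7, 1, 1 → 6
12 → 11, 11, 11, 7, 1, 1 → 6
12 → 11, 11, 11, 7, 1, 1 → 6
11 → 7, 1, 1 → 3
11 → 7, 1, 1 → 3
11 → 7, 1, 1 → 3
7 → 1, 1 → 2
1 → none → 0
1 → none → 0
Sum: 6 + 6 + 6 + 3 + 3 + 3 + 2 + 0 + 0 = 29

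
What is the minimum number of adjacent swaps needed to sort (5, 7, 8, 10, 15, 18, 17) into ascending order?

Each adjacent swap fixes exactly one inversion, so the minimum swap count equals the number of inversions.
Count inversions — for each element, later elements that are smaller:
5: none → 0
7: none → 0
8: none → 0
10: none → 0
15: none → 0
18: 17 → 1
17: none → 0
Total inversions: 0 + 0 + 0 + 0 + 0 + 1 + 0 = 1

There is 1 adjacent swap.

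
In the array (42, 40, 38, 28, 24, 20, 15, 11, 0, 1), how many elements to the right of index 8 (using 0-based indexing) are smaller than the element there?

0 such elements

The element at index 8 is 0.
Elements after it: 1
None of them are smaller than 0.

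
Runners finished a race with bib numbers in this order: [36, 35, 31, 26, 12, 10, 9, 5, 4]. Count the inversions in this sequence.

For each element, count later entries that are smaller:
36: 8
35: 7
31: 6
26: 5
12: 4
10: 3
9: 2
5: 1
4: 0
Sum: 8 + 7 + 6 + 5 + 4 + 3 + 2 + 1 + 0 = 36

36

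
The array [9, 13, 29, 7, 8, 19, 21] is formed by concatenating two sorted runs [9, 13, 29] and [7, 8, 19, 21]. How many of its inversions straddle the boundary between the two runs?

8 split inversions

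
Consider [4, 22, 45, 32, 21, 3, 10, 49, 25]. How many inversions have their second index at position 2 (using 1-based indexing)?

The element at index 2 is 22.
Elements before it: 4
None of them are larger than 22.

0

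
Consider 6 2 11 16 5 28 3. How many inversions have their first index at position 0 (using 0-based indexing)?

The element at index 0 is 6.
Elements after it: 2, 11, 16, 5, 28, 3
Those smaller than 6: 2, 5, 3

3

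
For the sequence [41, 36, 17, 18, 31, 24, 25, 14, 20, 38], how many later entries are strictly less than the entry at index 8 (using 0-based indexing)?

0 such elements

The element at index 8 is 20.
Elements after it: 38
None of them are smaller than 20.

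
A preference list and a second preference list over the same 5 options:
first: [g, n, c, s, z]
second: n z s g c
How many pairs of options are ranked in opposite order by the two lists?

Assign each item its position (1..5) in the first ordering, then rewrite the second ordering as that position sequence:
positions: g→1, n→2, c→3, s→4, z→5
second ordering as positions: [2, 5, 4, 1, 3]
Discordant pairs = inversions in this position sequence.
2: 1 → 1
5: 4, 1, 3 → 3
4: 1, 3 → 2
1: 0
3: 0
Total: 1 + 3 + 2 + 0 + 0 = 6

There are 6 pairs.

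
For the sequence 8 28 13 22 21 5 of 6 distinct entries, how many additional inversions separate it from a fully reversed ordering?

Maximum inversions for 6 distinct elements is C(6, 2) = 6·5/2 = 15.
Current inversions — for each element, count later smaller elements:
8: 1
28: 4
13: 1
22: 2
21: 1
5: 0
Current total: 1 + 4 + 1 + 2 + 1 + 0 = 9
Shortfall: 15 − 9 = 6

6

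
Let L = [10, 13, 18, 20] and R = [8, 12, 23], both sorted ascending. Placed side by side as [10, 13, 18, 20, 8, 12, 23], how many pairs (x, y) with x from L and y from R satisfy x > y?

7

For each element r of the right run, count left-run elements greater than r:
r = 8: 10, 13, 18, 20 → 4
r = 12: 13, 18, 20 → 3
r = 23: none → 0
Cross-inversions: 4 + 3 + 0 = 7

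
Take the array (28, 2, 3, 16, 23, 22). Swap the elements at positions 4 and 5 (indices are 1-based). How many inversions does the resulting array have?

Inversions: 7

Positions 4 and 5 hold 16 and 23; after swapping, the array is [28, 2, 3, 23, 16, 22].
Element-by-element contributions:
28 → 2, 3, 23, 16, 22 → 5
2 → none → 0
3 → none → 0
23 → 16, 22 → 2
16 → none → 0
22 → none → 0
Sum: 5 + 0 + 0 + 2 + 0 + 0 = 7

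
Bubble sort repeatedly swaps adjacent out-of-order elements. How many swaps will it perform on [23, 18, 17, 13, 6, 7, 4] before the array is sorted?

Swaps: 20

Each adjacent swap fixes exactly one inversion, so the minimum swap count equals the number of inversions.
Count inversions — for each element, later elements that are smaller:
23: 18, 17, 13, 6, 7, 4 → 6
18: 17, 13, 6, 7, 4 → 5
17: 13, 6, 7, 4 → 4
13: 6, 7, 4 → 3
6: 4 → 1
7: 4 → 1
4: none → 0
Total inversions: 6 + 5 + 4 + 3 + 1 + 1 + 0 = 20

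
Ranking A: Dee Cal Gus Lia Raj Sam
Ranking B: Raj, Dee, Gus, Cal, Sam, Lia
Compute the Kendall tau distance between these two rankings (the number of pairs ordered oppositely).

6

Assign each item its position (1..6) in the first ordering, then rewrite the second ordering as that position sequence:
positions: Dee→1, Cal→2, Gus→3, Lia→4, Raj→5, Sam→6
second ordering as positions: [5, 1, 3, 2, 6, 4]
Discordant pairs = inversions in this position sequence.
5: 1, 3, 2, 4 → 4
1: 0
3: 2 → 1
2: 0
6: 4 → 1
4: 0
Total: 4 + 0 + 1 + 0 + 1 + 0 = 6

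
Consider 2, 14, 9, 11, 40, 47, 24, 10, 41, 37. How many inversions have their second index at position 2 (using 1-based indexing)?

The element at index 2 is 14.
Elements before it: 2
None of them are larger than 14.

0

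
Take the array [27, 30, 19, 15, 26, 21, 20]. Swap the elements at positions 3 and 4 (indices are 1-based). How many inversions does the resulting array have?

Positions 3 and 4 hold 19 and 15; after swapping, the array is [27, 30, 15, 19, 26, 21, 20].
Sweep left to right; for each value list the smaller values that follow it:
27: 5
30: 5
15: 0
19: 0
26: 2
21: 1
20: 0
Sum: 5 + 5 + 0 + 0 + 2 + 1 + 0 = 13

13 inversions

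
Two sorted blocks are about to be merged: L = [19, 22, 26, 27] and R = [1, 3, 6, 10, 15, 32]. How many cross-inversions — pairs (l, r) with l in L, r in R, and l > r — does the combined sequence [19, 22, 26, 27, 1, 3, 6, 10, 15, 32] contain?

20 cross-inversions

Take each right-half value and tally the left-half values above it:
r = 1: 19, 22, 26, 27 → 4
r = 3: 19, 22, 26, 27 → 4
r = 6: 19, 22, 26, 27 → 4
r = 10: 19, 22, 26, 27 → 4
r = 15: 19, 22, 26, 27 → 4
r = 32: none → 0
Cross-inversions: 4 + 4 + 4 + 4 + 4 + 0 = 20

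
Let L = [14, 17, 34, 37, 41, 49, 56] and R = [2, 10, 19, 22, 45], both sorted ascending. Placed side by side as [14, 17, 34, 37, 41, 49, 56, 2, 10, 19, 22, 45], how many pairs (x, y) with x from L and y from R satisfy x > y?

26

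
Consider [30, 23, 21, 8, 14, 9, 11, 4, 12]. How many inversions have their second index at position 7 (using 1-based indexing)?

4

The element at index 7 is 11.
Elements before it: 30, 23, 21, 8, 14, 9
Those larger than 11: 30, 23, 21, 14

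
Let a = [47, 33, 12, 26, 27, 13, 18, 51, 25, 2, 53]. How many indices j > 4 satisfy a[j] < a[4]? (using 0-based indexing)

4

The element at index 4 is 27.
Elements after it: 13, 18, 51, 25, 2, 53
Those smaller than 27: 13, 18, 25, 2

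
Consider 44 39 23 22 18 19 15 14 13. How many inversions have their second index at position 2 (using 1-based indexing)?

1 such element

The element at index 2 is 39.
Elements before it: 44
Those larger than 39: 44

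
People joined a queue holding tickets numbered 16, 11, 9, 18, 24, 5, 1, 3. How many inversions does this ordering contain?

20

Element-by-element contributions:
16 → 11, 9, 5, 1, 3 → 5
11 → 9, 5, 1, 3 → 4
9 → 5, 1, 3 → 3
18 → 5, 1, 3 → 3
24 → 5, 1, 3 → 3
5 → 1, 3 → 2
1 → none → 0
3 → none → 0
Sum: 5 + 4 + 3 + 3 + 3 + 2 + 0 + 0 = 20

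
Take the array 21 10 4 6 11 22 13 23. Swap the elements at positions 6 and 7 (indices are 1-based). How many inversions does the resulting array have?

Positions 6 and 7 hold 22 and 13; after swapping, the array is [21, 10, 4, 6, 11, 13, 22, 23].
Count, for each position, how many later elements it exceeds:
21: 5
10: 2
4: 0
6: 0
11: 0
13: 0
22: 0
23: 0
Sum: 5 + 2 + 0 + 0 + 0 + 0 + 0 + 0 = 7

7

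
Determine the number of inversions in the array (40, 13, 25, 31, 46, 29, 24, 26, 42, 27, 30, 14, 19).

Inversions: 45

Sweep left to right; for each value list the smaller values that follow it:
40 → 13, 25, 31, 29, 24, 26, 27, 30, 14, 19 → 10
13 → none → 0
25 → 24, 14, 19 → 3
31 → 29, 24, 26, 27, 30, 14, 19 → 7
46 → 29, 24, 26, 42, 27, 30, 14, 19 → 8
29 → 24, 26, 27, 14, 19 → 5
24 → 14, 19 → 2
26 → 14, 19 → 2
42 → 27, 30, 14, 19 → 4
27 → 14, 19 → 2
30 → 14, 19 → 2
14 → none → 0
19 → none → 0
Sum: 10 + 0 + 3 + 7 + 8 + 5 + 2 + 2 + 4 + 2 + 2 + 0 + 0 = 45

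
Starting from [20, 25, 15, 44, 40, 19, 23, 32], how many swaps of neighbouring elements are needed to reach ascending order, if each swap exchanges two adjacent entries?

12

Each adjacent swap fixes exactly one inversion, so the minimum swap count equals the number of inversions.
Count inversions — for each element, later elements that are smaller:
20: 15, 19 → 2
25: 15, 19, 23 → 3
15: none → 0
44: 40, 19, 23, 32 → 4
40: 19, 23, 32 → 3
19: none → 0
23: none → 0
32: none → 0
Total inversions: 2 + 3 + 0 + 4 + 3 + 0 + 0 + 0 = 12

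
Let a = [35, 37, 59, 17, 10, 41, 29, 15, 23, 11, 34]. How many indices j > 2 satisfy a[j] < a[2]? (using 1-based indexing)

7 such elements

The element at index 2 is 37.
Elements after it: 59, 17, 10, 41, 29, 15, 23, 11, 34
Those smaller than 37: 17, 10, 29, 15, 23, 11, 34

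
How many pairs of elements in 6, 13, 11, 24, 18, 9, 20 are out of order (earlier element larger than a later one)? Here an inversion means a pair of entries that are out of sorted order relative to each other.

Out-of-order index pairs (0-indexed):
(1,2): 13 > 11
(1,5): 13 > 9
(2,5): 11 > 9
(3,4): 24 > 18
(3,5): 24 > 9
(3,6): 24 > 20
(4,5): 18 > 9
That's 7 pairs.

7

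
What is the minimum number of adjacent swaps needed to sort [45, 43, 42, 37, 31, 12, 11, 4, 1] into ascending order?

36 adjacent swaps

Minimum adjacent swaps = number of inversions (each swap of adjacent out-of-order elements removes one inversion and no swap can remove more).
Count inversions — for each element, later elements that are smaller:
45: 43, 42, 37, 31, 12, 11, 4, 1 → 8
43: 42, 37, 31, 12, 11, 4, 1 → 7
42: 37, 31, 12, 11, 4, 1 → 6
37: 31, 12, 11, 4, 1 → 5
31: 12, 11, 4, 1 → 4
12: 11, 4, 1 → 3
11: 4, 1 → 2
4: 1 → 1
1: none → 0
Total inversions: 8 + 7 + 6 + 5 + 4 + 3 + 2 + 1 + 0 = 36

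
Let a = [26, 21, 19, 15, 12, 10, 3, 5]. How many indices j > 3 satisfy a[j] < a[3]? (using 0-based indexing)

The element at index 3 is 15.
Elements after it: 12, 10, 3, 5
Those smaller than 15: 12, 10, 3, 5

4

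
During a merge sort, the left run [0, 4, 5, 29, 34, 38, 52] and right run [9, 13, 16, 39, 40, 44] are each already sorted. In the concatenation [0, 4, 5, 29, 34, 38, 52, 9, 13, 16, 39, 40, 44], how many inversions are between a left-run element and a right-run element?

For each element r of the right run, count left-run elements greater than r:
r = 9: 29, 34, 38, 52 → 4
r = 13: 29, 34, 38, 52 → 4
r = 16: 29, 34, 38, 52 → 4
r = 39: 52 → 1
r = 40: 52 → 1
r = 44: 52 → 1
Cross-inversions: 4 + 4 + 4 + 1 + 1 + 1 = 15

15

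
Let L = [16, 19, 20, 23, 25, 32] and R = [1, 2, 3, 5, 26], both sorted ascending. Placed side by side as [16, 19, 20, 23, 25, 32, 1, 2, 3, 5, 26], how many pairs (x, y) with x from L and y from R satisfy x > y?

25

For each element r of the right run, count left-run elements greater than r:
r = 1: 16, 19, 20, 23, 25, 32 → 6
r = 2: 16, 19, 20, 23, 25, 32 → 6
r = 3: 16, 19, 20, 23, 25, 32 → 6
r = 5: 16, 19, 20, 23, 25, 32 → 6
r = 26: 32 → 1
Cross-inversions: 6 + 6 + 6 + 6 + 1 = 25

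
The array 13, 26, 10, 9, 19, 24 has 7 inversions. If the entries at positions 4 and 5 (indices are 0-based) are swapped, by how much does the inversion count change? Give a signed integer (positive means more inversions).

+1

Positions 4 and 5 hold 19 and 24; after swapping, the array is [13, 26, 10, 9, 24, 19].
Element-by-element contributions:
13: 2
26: 4
10: 1
9: 0
24: 1
19: 0
Sum: 2 + 4 + 1 + 0 + 1 + 0 = 8
Change: 8 − 7 = +1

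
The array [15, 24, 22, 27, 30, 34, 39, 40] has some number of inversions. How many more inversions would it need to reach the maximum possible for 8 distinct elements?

27

Maximum inversions for 8 distinct elements is C(8, 2) = 8·7/2 = 28.
Current inversions — for each element, count later smaller elements:
15: 0
24: 1
22: 0
27: 0
30: 0
34: 0
39: 0
40: 0
Current total: 0 + 1 + 0 + 0 + 0 + 0 + 0 + 0 = 1
Shortfall: 28 − 1 = 27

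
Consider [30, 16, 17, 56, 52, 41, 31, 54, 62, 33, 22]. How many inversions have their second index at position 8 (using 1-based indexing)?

The element at index 8 is 54.
Elements before it: 30, 16, 17, 56, 52, 41, 31
Those larger than 54: 56

1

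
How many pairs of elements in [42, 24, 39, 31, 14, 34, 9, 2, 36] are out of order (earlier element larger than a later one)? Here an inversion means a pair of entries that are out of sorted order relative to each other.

25

Element-by-element contributions:
42: 8
24: 3
39: 6
31: 3
14: 2
34: 2
9: 1
2: 0
36: 0
Sum: 8 + 3 + 6 + 3 + 2 + 2 + 1 + 0 + 0 = 25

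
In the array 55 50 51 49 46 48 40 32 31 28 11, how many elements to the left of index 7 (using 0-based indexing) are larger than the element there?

The element at index 7 is 32.
Elements before it: 55, 50, 51, 49, 46, 48, 40
Those larger than 32: 55, 50, 51, 49, 46, 48, 40

7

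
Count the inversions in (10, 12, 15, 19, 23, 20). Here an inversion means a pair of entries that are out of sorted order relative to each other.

Out-of-order index pairs (0-indexed):
(4,5): 23 > 20
That's 1 pair.

1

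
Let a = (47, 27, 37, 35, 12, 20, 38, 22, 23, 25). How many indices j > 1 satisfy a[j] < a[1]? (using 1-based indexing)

9

The element at index 1 is 47.
Elements after it: 27, 37, 35, 12, 20, 38, 22, 23, 25
Those smaller than 47: 27, 37, 35, 12, 20, 38, 22, 23, 25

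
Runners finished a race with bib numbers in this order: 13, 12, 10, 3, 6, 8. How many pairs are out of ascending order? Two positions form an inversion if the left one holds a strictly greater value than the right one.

Listing every pair i<j with a[i]>a[j] (using 1-based positions):
(1,2): 13 > 12
(1,3): 13 > 10
(1,4): 13 > 3
(1,5): 13 > 6
(1,6): 13 > 8
(2,3): 12 > 10
(2,4): 12 > 3
(2,5): 12 > 6
(2,6): 12 > 8
(3,4): 10 > 3
(3,5): 10 > 6
(3,6): 10 > 8
That's 12 pairs.

12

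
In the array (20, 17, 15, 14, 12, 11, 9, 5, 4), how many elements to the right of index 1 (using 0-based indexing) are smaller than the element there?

7 such elements

The element at index 1 is 17.
Elements after it: 15, 14, 12, 11, 9, 5, 4
Those smaller than 17: 15, 14, 12, 11, 9, 5, 4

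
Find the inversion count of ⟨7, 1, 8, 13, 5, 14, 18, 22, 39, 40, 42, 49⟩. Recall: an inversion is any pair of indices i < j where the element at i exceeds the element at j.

4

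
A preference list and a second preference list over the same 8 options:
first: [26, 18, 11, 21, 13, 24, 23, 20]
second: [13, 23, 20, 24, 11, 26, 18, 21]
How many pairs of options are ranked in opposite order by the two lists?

20 pairs

Assign each item its position (1..8) in the first ordering, then rewrite the second ordering as that position sequence:
positions: 26→1, 18→2, 11→3, 21→4, 13→5, 24→6, 23→7, 20→8
second ordering as positions: [5, 7, 8, 6, 3, 1, 2, 4]
Discordant pairs = inversions in this position sequence.
5: 3, 1, 2, 4 → 4
7: 6, 3, 1, 2, 4 → 5
8: 6, 3, 1, 2, 4 → 5
6: 3, 1, 2, 4 → 4
3: 1, 2 → 2
1: 0
2: 0
4: 0
Total: 4 + 5 + 5 + 4 + 2 + 0 + 0 + 0 = 20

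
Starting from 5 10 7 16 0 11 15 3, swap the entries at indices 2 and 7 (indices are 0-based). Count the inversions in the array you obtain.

12 inversions

Positions 2 and 7 hold 7 and 3; after swapping, the array is [5, 10, 3, 16, 0, 11, 15, 7].
Element-by-element contributions:
5 → 3, 0 → 2
10 → 3, 0, 7 → 3
3 → 0 → 1
16 → 0, 11, 15, 7 → 4
0 → none → 0
11 → 7 → 1
15 → 7 → 1
7 → none → 0
Sum: 2 + 3 + 1 + 4 + 0 + 1 + 1 + 0 = 12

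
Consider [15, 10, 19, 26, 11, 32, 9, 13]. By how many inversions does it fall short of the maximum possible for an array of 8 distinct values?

Maximum inversions for 8 distinct elements is C(8, 2) = 8·7/2 = 28.
Current inversions — for each element, count later smaller elements:
15: 4
10: 1
19: 3
26: 3
11: 1
32: 2
9: 0
13: 0
Current total: 4 + 1 + 3 + 3 + 1 + 2 + 0 + 0 = 14
Shortfall: 28 − 14 = 14

14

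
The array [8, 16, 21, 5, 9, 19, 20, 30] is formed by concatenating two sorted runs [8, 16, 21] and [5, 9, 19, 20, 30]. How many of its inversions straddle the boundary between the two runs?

Take each right-half value and tally the left-half values above it:
r = 5: 8, 16, 21 → 3
r = 9: 16, 21 → 2
r = 19: 21 → 1
r = 20: 21 → 1
r = 30: none → 0
Cross-inversions: 3 + 2 + 1 + 1 + 0 = 7

There are 7 cross-inversions.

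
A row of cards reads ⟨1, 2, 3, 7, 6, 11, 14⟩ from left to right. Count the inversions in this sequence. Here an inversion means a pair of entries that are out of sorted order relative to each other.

Out-of-order index pairs (1-indexed):
(4,5): 7 > 6
That's 1 pair.

1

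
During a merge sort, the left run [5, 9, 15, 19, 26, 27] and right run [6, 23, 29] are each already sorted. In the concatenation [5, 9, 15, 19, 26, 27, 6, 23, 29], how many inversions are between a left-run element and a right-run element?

For each element r of the right run, count left-run elements greater than r:
r = 6: 9, 15, 19, 26, 27 → 5
r = 23: 26, 27 → 2
r = 29: none → 0
Cross-inversions: 5 + 2 + 0 = 7

7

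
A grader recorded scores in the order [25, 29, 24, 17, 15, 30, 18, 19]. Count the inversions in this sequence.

17

For each element, count later entries that are smaller:
25: 5
29: 5
24: 4
17: 1
15: 0
30: 2
18: 0
19: 0
Sum: 5 + 5 + 4 + 1 + 0 + 2 + 0 + 0 = 17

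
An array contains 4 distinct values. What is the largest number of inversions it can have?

There are 6 inversions.

The maximum occurs when the array is in strictly decreasing order: every one of the C(4, 2) pairs is inverted.
C(4, 2) = 4·3/2 = 6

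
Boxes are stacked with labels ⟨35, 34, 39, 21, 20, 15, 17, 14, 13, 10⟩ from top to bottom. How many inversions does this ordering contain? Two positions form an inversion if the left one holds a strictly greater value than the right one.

Element-by-element contributions:
35: 8
34: 7
39: 7
21: 6
20: 5
15: 3
17: 3
14: 2
13: 1
10: 0
Sum: 8 + 7 + 7 + 6 + 5 + 3 + 3 + 2 + 1 + 0 = 42

42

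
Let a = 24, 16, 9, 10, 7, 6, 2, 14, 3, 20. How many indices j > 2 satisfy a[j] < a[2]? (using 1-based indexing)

7

The element at index 2 is 16.
Elements after it: 9, 10, 7, 6, 2, 14, 3, 20
Those smaller than 16: 9, 10, 7, 6, 2, 14, 3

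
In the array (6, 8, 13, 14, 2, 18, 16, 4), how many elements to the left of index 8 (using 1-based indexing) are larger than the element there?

6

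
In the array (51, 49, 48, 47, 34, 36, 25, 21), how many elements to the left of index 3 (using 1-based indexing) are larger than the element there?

The element at index 3 is 48.
Elements before it: 51, 49
Those larger than 48: 51, 49

2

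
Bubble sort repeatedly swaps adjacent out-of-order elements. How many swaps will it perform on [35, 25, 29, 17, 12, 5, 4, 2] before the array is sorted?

27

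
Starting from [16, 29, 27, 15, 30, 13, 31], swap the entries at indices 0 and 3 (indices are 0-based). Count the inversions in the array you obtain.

Positions 0 and 3 hold 16 and 15; after swapping, the array is [15, 29, 27, 16, 30, 13, 31].
For each element, count later entries that are smaller:
15: 1
29: 3
27: 2
16: 1
30: 1
13: 0
31: 0
Sum: 1 + 3 + 2 + 1 + 1 + 0 + 0 = 8

8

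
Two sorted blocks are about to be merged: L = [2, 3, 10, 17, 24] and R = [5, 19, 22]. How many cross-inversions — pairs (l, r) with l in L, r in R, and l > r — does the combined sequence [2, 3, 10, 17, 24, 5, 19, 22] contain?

5 cross-inversions

Take each right-half value and tally the left-half values above it:
r = 5: 10, 17, 24 → 3
r = 19: 24 → 1
r = 22: 24 → 1
Cross-inversions: 3 + 1 + 1 = 5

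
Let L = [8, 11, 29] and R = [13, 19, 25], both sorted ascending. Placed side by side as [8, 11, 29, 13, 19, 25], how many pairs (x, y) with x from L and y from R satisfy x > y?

Cross-inversions: 3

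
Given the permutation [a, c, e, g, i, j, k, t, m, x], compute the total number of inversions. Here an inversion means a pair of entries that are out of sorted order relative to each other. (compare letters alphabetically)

Element-by-element contributions:
a: 0
c: 0
e: 0
g: 0
i: 0
j: 0
k: 0
t: 1
m: 0
x: 0
Sum: 0 + 0 + 0 + 0 + 0 + 0 + 0 + 1 + 0 + 0 = 1

1 inversion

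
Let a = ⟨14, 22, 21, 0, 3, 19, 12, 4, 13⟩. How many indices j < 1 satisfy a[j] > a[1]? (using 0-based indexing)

0

The element at index 1 is 22.
Elements before it: 14
None of them are larger than 22.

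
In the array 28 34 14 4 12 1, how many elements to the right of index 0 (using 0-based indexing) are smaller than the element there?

The element at index 0 is 28.
Elements after it: 34, 14, 4, 12, 1
Those smaller than 28: 14, 4, 12, 1

4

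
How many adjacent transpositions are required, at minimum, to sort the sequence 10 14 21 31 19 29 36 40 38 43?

The minimum number of adjacent swaps to sort an array equals its inversion count, since every such swap removes exactly one inversion.
Count inversions — for each element, later elements that are smaller:
10: none → 0
14: none → 0
21: 19 → 1
31: 19, 29 → 2
19: none → 0
29: none → 0
36: none → 0
40: 38 → 1
38: none → 0
43: none → 0
Total inversions: 0 + 0 + 1 + 2 + 0 + 0 + 0 + 1 + 0 + 0 = 4

Adjacent swaps: 4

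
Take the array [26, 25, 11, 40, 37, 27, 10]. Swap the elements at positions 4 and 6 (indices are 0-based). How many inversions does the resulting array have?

9

Positions 4 and 6 hold 37 and 10; after swapping, the array is [26, 25, 11, 40, 10, 27, 37].
Element-by-element contributions:
26: 3
25: 2
11: 1
40: 3
10: 0
27: 0
37: 0
Sum: 3 + 2 + 1 + 3 + 0 + 0 + 0 = 9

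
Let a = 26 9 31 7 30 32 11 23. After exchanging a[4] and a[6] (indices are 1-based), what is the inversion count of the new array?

Positions 4 and 6 hold 7 and 32; after swapping, the array is [26, 9, 31, 32, 30, 7, 11, 23].
For each element, count later entries that are smaller:
26 → 9, 7, 11, 23 → 4
9 → 7 → 1
31 → 30, 7, 11, 23 → 4
32 → 30, 7, 11, 23 → 4
30 → 7, 11, 23 → 3
7 → none → 0
11 → none → 0
23 → none → 0
Sum: 4 + 1 + 4 + 4 + 3 + 0 + 0 + 0 = 16

16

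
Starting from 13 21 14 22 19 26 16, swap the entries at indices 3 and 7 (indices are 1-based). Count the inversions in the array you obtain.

8 inversions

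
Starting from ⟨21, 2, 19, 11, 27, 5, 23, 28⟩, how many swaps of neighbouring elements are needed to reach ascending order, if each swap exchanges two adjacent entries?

Each adjacent swap fixes exactly one inversion, so the minimum swap count equals the number of inversions.
Count inversions — for each element, later elements that are smaller:
21: 2, 19, 11, 5 → 4
2: none → 0
19: 11, 5 → 2
11: 5 → 1
27: 5, 23 → 2
5: none → 0
23: none → 0
28: none → 0
Total inversions: 4 + 0 + 2 + 1 + 2 + 0 + 0 + 0 = 9

There are 9 swaps.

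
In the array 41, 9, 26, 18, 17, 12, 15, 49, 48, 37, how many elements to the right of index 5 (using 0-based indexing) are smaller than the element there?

0

The element at index 5 is 12.
Elements after it: 15, 49, 48, 37
None of them are smaller than 12.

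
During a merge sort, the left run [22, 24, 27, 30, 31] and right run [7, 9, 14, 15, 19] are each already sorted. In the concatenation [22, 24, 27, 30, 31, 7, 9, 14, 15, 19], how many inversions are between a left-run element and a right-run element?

Take each right-half value and tally the left-half values above it:
r = 7: 22, 24, 27, 30, 31 → 5
r = 9: 22, 24, 27, 30, 31 → 5
r = 14: 22, 24, 27, 30, 31 → 5
r = 15: 22, 24, 27, 30, 31 → 5
r = 19: 22, 24, 27, 30, 31 → 5
Cross-inversions: 5 + 5 + 5 + 5 + 5 = 25

25 split inversions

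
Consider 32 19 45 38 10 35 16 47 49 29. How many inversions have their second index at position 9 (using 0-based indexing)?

The element at index 9 is 29.
Elements before it: 32, 19, 45, 38, 10, 35, 16, 47, 49
Those larger than 29: 32, 45, 38, 35, 47, 49

6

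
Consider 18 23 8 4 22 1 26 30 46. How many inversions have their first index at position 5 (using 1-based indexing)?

The element at index 5 is 22.
Elements after it: 1, 26, 30, 46
Those smaller than 22: 1

1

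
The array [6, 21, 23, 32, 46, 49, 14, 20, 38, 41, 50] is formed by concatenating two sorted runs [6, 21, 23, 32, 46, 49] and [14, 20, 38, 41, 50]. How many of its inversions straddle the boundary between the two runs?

14 cross-inversions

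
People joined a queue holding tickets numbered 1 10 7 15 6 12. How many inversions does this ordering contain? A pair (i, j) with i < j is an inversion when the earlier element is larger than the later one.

Count, for each position, how many later elements it exceeds:
1: 0
10: 2
7: 1
15: 2
6: 0
12: 0
Sum: 0 + 2 + 1 + 2 + 0 + 0 = 5

5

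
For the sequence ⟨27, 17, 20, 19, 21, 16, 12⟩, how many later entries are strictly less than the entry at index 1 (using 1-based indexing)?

6 such elements

The element at index 1 is 27.
Elements after it: 17, 20, 19, 21, 16, 12
Those smaller than 27: 17, 20, 19, 21, 16, 12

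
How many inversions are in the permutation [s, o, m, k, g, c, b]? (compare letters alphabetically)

For each element, count later entries that are smaller:
s: 6
o: 5
m: 4
k: 3
g: 2
c: 1
b: 0
Sum: 6 + 5 + 4 + 3 + 2 + 1 + 0 = 21

21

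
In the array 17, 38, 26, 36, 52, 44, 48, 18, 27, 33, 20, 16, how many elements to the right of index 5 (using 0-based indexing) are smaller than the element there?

The element at index 5 is 44.
Elements after it: 48, 18, 27, 33, 20, 16
Those smaller than 44: 18, 27, 33, 20, 16

5 such elements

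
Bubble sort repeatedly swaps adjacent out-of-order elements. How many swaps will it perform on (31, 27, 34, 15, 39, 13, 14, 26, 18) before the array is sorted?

23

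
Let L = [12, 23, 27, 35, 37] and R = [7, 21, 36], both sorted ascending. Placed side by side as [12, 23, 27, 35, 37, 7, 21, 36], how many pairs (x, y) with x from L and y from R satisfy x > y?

Take each right-half value and tally the left-half values above it:
r = 7: 12, 23, 27, 35, 37 → 5
r = 21: 23, 27, 35, 37 → 4
r = 36: 37 → 1
Cross-inversions: 5 + 4 + 1 = 10

10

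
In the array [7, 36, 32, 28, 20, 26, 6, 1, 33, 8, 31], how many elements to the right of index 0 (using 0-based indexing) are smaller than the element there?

2 such elements

The element at index 0 is 7.
Elements after it: 36, 32, 28, 20, 26, 6, 1, 33, 8, 31
Those smaller than 7: 6, 1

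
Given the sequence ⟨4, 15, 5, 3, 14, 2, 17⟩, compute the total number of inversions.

Count, for each position, how many later elements it exceeds:
4 → 3, 2 → 2
15 → 5, 3, 14, 2 → 4
5 → 3, 2 → 2
3 → 2 → 1
14 → 2 → 1
2 → none → 0
17 → none → 0
Sum: 2 + 4 + 2 + 1 + 1 + 0 + 0 = 10

10 inversions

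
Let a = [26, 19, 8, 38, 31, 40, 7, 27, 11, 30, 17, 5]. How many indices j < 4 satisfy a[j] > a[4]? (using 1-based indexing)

0

The element at index 4 is 38.
Elements before it: 26, 19, 8
None of them are larger than 38.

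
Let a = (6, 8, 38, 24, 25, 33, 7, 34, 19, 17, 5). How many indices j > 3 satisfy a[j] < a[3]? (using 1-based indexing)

The element at index 3 is 38.
Elements after it: 24, 25, 33, 7, 34, 19, 17, 5
Those smaller than 38: 24, 25, 33, 7, 34, 19, 17, 5

8 such elements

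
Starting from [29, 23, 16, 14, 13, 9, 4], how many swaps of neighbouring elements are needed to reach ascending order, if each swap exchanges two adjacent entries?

There are 21 adjacent swaps.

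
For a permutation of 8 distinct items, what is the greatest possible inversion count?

28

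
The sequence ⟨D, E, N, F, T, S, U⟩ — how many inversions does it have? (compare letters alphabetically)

Out-of-order index pairs (0-indexed):
(2,3): N > F
(4,5): T > S
That's 2 pairs.

2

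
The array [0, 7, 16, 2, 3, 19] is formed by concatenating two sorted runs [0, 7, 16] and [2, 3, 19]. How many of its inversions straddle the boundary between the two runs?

4

Take each right-half value and tally the left-half values above it:
r = 2: 7, 16 → 2
r = 3: 7, 16 → 2
r = 19: none → 0
Cross-inversions: 2 + 2 + 0 = 4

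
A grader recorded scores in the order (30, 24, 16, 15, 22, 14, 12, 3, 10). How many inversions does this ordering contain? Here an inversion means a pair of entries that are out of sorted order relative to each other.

33 out-of-order pairs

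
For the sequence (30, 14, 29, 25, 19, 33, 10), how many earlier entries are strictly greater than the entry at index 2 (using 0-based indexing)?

The element at index 2 is 29.
Elements before it: 30, 14
Those larger than 29: 30

1 such element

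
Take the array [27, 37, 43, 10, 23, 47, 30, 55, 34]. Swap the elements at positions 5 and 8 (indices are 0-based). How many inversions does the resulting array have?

Positions 5 and 8 hold 47 and 34; after swapping, the array is [27, 37, 43, 10, 23, 34, 30, 55, 47].
Element-by-element contributions:
27 → 10, 23 → 2
37 → 10, 23, 34, 30 → 4
43 → 10, 23, 34, 30 → 4
10 → none → 0
23 → none → 0
34 → 30 → 1
30 → none → 0
55 → 47 → 1
47 → none → 0
Sum: 2 + 4 + 4 + 0 + 0 + 1 + 0 + 1 + 0 = 12

12 inversions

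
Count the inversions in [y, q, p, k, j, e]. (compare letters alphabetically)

Out-of-order pairs: 15

Count, for each position, how many later elements it exceeds:
y → q, p, k, j, e → 5
q → p, k, j, e → 4
p → k, j, e → 3
k → j, e → 2
j → e → 1
e → none → 0
Sum: 5 + 4 + 3 + 2 + 1 + 0 = 15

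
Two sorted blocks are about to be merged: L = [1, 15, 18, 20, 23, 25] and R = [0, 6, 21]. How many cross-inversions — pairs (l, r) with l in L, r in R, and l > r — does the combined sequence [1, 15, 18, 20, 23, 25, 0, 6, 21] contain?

Take each right-half value and tally the left-half values above it:
r = 0: 1, 15, 18, 20, 23, 25 → 6
r = 6: 15, 18, 20, 23, 25 → 5
r = 21: 23, 25 → 2
Cross-inversions: 6 + 5 + 2 = 13

13 split inversions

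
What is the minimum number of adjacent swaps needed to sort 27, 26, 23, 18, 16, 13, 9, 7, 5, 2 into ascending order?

Each adjacent swap fixes exactly one inversion, so the minimum swap count equals the number of inversions.
Count inversions — for each element, later elements that are smaller:
27: 26, 23, 18, 16, 13, 9, 7, 5, 2 → 9
26: 23, 18, 16, 13, 9, 7, 5, 2 → 8
23: 18, 16, 13, 9, 7, 5, 2 → 7
18: 16, 13, 9, 7, 5, 2 → 6
16: 13, 9, 7, 5, 2 → 5
13: 9, 7, 5, 2 → 4
9: 7, 5, 2 → 3
7: 5, 2 → 2
5: 2 → 1
2: none → 0
Total inversions: 9 + 8 + 7 + 6 + 5 + 4 + 3 + 2 + 1 + 0 = 45

45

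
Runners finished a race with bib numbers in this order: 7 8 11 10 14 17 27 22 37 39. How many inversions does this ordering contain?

Element-by-element contributions:
7 → none → 0
8 → none → 0
11 → 10 → 1
10 → none → 0
14 → none → 0
17 → none → 0
27 → 22 → 1
22 → none → 0
37 → none → 0
39 → none → 0
Sum: 0 + 0 + 1 + 0 + 0 + 0 + 1 + 0 + 0 + 0 = 2

2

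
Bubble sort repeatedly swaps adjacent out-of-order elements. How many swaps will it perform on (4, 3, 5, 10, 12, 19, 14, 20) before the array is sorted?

2

The minimum number of adjacent swaps to sort an array equals its inversion count, since every such swap removes exactly one inversion.
Count inversions — for each element, later elements that are smaller:
4: 3 → 1
3: none → 0
5: none → 0
10: none → 0
12: none → 0
19: 14 → 1
14: none → 0
20: none → 0
Total inversions: 1 + 0 + 0 + 0 + 0 + 1 + 0 + 0 = 2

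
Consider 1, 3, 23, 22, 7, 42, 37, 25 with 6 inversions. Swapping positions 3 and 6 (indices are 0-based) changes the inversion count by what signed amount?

+1

Positions 3 and 6 hold 22 and 37; after swapping, the array is [1, 3, 23, 37, 7, 42, 22, 25].
Element-by-element contributions:
1: 0
3: 0
23: 2
37: 3
7: 0
42: 2
22: 0
25: 0
Sum: 0 + 0 + 2 + 3 + 0 + 2 + 0 + 0 = 7
Change: 7 − 6 = +1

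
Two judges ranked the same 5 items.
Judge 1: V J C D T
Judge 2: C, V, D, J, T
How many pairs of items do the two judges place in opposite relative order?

Assign each item its position (1..5) in the first ordering, then rewrite the second ordering as that position sequence:
positions: V→1, J→2, C→3, D→4, T→5
second ordering as positions: [3, 1, 4, 2, 5]
Discordant pairs = inversions in this position sequence.
3: 1, 2 → 2
1: 0
4: 2 → 1
2: 0
5: 0
Total: 2 + 0 + 1 + 0 + 0 = 3

3 discordant pairs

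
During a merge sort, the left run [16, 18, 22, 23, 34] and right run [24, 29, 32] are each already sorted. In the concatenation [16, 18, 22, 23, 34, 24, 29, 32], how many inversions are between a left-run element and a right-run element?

There are 3 split inversions.

Count, for every r in R, how many entries of L exceed r:
r = 24: 34 → 1
r = 29: 34 → 1
r = 32: 34 → 1
Cross-inversions: 1 + 1 + 1 = 3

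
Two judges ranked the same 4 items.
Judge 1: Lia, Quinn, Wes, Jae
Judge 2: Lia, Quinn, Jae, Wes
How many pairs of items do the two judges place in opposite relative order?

1 discordant pair

Assign each item its position (1..4) in the first ordering, then rewrite the second ordering as that position sequence:
positions: Lia→1, Quinn→2, Wes→3, Jae→4
second ordering as positions: [1, 2, 4, 3]
Discordant pairs = inversions in this position sequence.
1: 0
2: 0
4: 3 → 1
3: 0
Total: 0 + 0 + 1 + 0 = 1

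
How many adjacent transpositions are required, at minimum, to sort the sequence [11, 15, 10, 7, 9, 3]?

There are 13 adjacent swaps.

Each adjacent swap fixes exactly one inversion, so the minimum swap count equals the number of inversions.
Count inversions — for each element, later elements that are smaller:
11: 10, 7, 9, 3 → 4
15: 10, 7, 9, 3 → 4
10: 7, 9, 3 → 3
7: 3 → 1
9: 3 → 1
3: none → 0
Total inversions: 4 + 4 + 3 + 1 + 1 + 0 = 13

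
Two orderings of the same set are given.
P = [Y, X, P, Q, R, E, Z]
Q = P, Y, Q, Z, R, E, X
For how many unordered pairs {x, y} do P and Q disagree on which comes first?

There are 8 disagreeing pairs.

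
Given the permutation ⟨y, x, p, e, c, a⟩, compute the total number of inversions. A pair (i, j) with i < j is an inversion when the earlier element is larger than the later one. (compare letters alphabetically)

15 inversions

Count, for each position, how many later elements it exceeds:
y: 5
x: 4
p: 3
e: 2
c: 1
a: 0
Sum: 5 + 4 + 3 + 2 + 1 + 0 = 15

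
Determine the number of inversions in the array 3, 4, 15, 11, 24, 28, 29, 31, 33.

Count, for each position, how many later elements it exceeds:
3 → none → 0
4 → none → 0
15 → 11 → 1
11 → none → 0
24 → none → 0
28 → none → 0
29 → none → 0
31 → none → 0
33 → none → 0
Sum: 0 + 0 + 1 + 0 + 0 + 0 + 0 + 0 + 0 = 1

1 inversion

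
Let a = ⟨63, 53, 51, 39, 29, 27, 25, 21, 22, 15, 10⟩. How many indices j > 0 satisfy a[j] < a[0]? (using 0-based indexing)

10 such elements

The element at index 0 is 63.
Elements after it: 53, 51, 39, 29, 27, 25, 21, 22, 15, 10
Those smaller than 63: 53, 51, 39, 29, 27, 25, 21, 22, 15, 10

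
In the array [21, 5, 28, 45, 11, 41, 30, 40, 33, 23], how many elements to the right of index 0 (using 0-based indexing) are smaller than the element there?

The element at index 0 is 21.
Elements after it: 5, 28, 45, 11, 41, 30, 40, 33, 23
Those smaller than 21: 5, 11

2 such elements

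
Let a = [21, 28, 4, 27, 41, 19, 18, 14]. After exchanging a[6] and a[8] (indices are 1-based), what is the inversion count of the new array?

15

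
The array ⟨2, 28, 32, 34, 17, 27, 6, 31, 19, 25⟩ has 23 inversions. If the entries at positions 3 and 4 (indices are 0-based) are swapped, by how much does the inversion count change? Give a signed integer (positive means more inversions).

Positions 3 and 4 hold 34 and 17; after swapping, the array is [2, 28, 32, 17, 34, 27, 6, 31, 19, 25].
Sweep left to right; for each value list the smaller values that follow it:
2: 0
28: 5
32: 6
17: 1
34: 5
27: 3
6: 0
31: 2
19: 0
25: 0
Sum: 0 + 5 + 6 + 1 + 5 + 3 + 0 + 2 + 0 + 0 = 22
Change: 22 − 23 = -1

-1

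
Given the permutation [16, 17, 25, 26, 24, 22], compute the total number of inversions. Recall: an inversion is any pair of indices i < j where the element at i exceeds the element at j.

Element-by-element contributions:
16: 0
17: 0
25: 2
26: 2
24: 1
22: 0
Sum: 0 + 0 + 2 + 2 + 1 + 0 = 5

5 inversions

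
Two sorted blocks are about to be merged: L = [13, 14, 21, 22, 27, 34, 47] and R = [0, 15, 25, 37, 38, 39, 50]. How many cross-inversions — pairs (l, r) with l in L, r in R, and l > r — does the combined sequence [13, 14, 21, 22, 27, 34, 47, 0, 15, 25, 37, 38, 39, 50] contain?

18

Count, for every r in R, how many entries of L exceed r:
r = 0: 13, 14, 21, 22, 27, 34, 47 → 7
r = 15: 21, 22, 27, 34, 47 → 5
r = 25: 27, 34, 47 → 3
r = 37: 47 → 1
r = 38: 47 → 1
r = 39: 47 → 1
r = 50: none → 0
Cross-inversions: 7 + 5 + 3 + 1 + 1 + 1 + 0 = 18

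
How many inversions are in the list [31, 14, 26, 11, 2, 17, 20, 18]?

16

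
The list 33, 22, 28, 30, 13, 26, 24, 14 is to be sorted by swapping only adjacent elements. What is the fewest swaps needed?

20 swaps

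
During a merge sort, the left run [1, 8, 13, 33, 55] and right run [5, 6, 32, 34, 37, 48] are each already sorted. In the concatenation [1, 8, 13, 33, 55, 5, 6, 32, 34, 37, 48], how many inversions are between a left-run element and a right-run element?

13 cross-inversions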